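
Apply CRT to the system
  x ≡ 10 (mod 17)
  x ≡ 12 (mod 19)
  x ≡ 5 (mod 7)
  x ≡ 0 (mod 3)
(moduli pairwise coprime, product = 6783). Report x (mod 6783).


Product of moduli M = 17 · 19 · 7 · 3 = 6783.
Merge one congruence at a time:
  Start: x ≡ 10 (mod 17).
  Combine with x ≡ 12 (mod 19); new modulus lcm = 323.
    Write x = 10 + 17·t and substitute into x ≡ 12 (mod 19): 17·t ≡ 12 − 10 = 2 (mod 19).
    The inverse of 17 mod 19 is 9 (since 17·9 = 153 = 8·19 + 1), so t ≡ 9·2 = 18 ≡ 18 (mod 19).
    Then x = 10 + 17·18 = 316, valid modulo lcm(17, 19) = 323: x ≡ 316 (mod 323).
  Combine with x ≡ 5 (mod 7); new modulus lcm = 2261.
    Write x = 316 + 323·t and substitute into x ≡ 5 (mod 7): 323·t ≡ 5 − 316 = -311 (mod 7).
    Reduce coefficients mod 7: 1·t ≡ 4 (mod 7).
    So t ≡ 4 (mod 7).
    Then x = 316 + 323·4 = 1608, valid modulo lcm(323, 7) = 2261: x ≡ 1608 (mod 2261).
  Combine with x ≡ 0 (mod 3); new modulus lcm = 6783.
    Write x = 1608 + 2261·t and substitute into x ≡ 0 (mod 3): 2261·t ≡ 0 − 1608 = -1608 (mod 3).
    Reduce coefficients mod 3: 2·t ≡ 0 (mod 3).
    The inverse of 2 mod 3 is 2 (since 2·2 = 4 = 1·3 + 1), so t ≡ 2·0 = 0 ≡ 0 (mod 3).
    Then x = 1608 + 2261·0 = 1608, valid modulo lcm(2261, 3) = 6783: x ≡ 1608 (mod 6783).
Verify against each original: 1608 mod 17 = 10, 1608 mod 19 = 12, 1608 mod 7 = 5, 1608 mod 3 = 0.

x ≡ 1608 (mod 6783).


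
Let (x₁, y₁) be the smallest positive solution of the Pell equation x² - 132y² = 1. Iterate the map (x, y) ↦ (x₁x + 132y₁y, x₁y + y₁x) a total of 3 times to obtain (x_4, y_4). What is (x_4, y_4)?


Step 1: Find the fundamental solution (x₁, y₁) of x² - 132y² = 1.
  Expand √132 as a continued fraction. a₀ = ⌊√132⌋ = 11; iterate m_{k+1} = d_k·a_k − m_k, d_{k+1} = (132 − m_{k+1}²)/d_k, a_{k+1} = ⌊(a₀ + m_{k+1})/d_{k+1}⌋ (starting m₀ = 0, d₀ = 1), with convergents p_k = a_k·p_{k-1} + p_{k-2}, q_k = a_k·q_{k-1} + q_{k-2} (p₋₁ = 1, q₋₁ = 0):
  k = 0: a₀ = 11; p₀/q₀ = 11/1; p₀² − 132·q₀² = 121 − 132 = -11.
  k = 1: m = 11, d = 11, a = ⌊(11 + 11)/11⌋ = 2; p/q = (2·11 + 1)/(2·1 + 0) = 23/2; p² − 132·q² = 529 − 528 = 1.
  The first convergent with p² − 132·q² = 1 gives the fundamental solution (x₁, y₁) = (23, 2).
Step 2: Apply the recurrence (x_{n+1}, y_{n+1}) = (x₁x_n + 132y₁y_n, x₁y_n + y₁x_n) repeatedly.
  From (x_1, y_1) = (23, 2): x_2 = 23·23 + 132·2·2 = 1057; y_2 = 23·2 + 2·23 = 92.
  From (x_2, y_2) = (1057, 92): x_3 = 23·1057 + 132·2·92 = 48599; y_3 = 23·92 + 2·1057 = 4230.
  From (x_3, y_3) = (48599, 4230): x_4 = 23·48599 + 132·2·4230 = 2234497; y_4 = 23·4230 + 2·48599 = 194488.
Step 3: Verify x_4² - 132·y_4² = 4992976843009 - 4992976843008 = 1 (should be 1). ✓

(x_1, y_1) = (23, 2); (x_4, y_4) = (2234497, 194488).


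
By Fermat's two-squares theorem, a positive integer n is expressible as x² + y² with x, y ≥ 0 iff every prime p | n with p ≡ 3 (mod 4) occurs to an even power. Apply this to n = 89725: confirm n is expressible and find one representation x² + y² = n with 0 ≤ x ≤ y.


Step 1: Factor n = 89725 = 5^2 · 37 · 97.
Step 2: Check the mod-4 condition on each prime factor: 5 ≡ 1 (mod 4), exponent 2; 37 ≡ 1 (mod 4), exponent 1; 97 ≡ 1 (mod 4), exponent 1.
All primes ≡ 3 (mod 4) appear to even exponent (or don't appear), so by the two-squares theorem n IS expressible as a sum of two squares.
Step 3: Build a representation. Group n = k² · m with k = 5 and m = 37 · 97 = 3589 (a product of primes ≡ 1 (mod 4)); a representation of m scales to one of n via (k·x)² + (k·y)² = k²(x² + y²). Each prime p ≡ 1 (mod 4) is itself a sum of two squares; find a² by testing p − a² for a perfect square:
  37: 37 − 1² = 36 = 6² ⇒ 37 = 1² + 6².
  97: 97 − 1² = 96, 97 − 2² = 93, 97 − 3² = 88, 97 − 4² = 81 = 9² ⇒ 97 = 4² + 9².
  Combine using the Brahmagupta–Fibonacci identity (a² + b²)(c² + d²) = (ac − bd)² + (ad + bc)² = (ac + bd)² + (ad − bc)²:
  37 · 97 = 3589: from (1² + 6²)(4² + 9²), take (1·4 − 6·9, 1·9 + 6·4) = (4 − 54, 9 + 24) = (-50, 33); dropping signs (only squares matter) gives (50, 33); check 50² + 33² = 2500 + 1089 = 3589 ✓.
  Scale by k = 5: (5·50, 5·33) = (250, 165).
Step 4: Order so x ≤ y and verify: 165² + 250² = 27225 + 62500 = 89725 = n. ✓

n = 89725 = 165² + 250² (one valid representation with x ≤ y).


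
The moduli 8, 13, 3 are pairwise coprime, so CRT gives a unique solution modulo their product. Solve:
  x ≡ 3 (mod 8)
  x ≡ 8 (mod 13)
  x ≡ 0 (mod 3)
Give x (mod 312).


Moduli 8, 13, 3 are pairwise coprime; by CRT there is a unique solution modulo M = 8 · 13 · 3 = 312.
Solve pairwise, accumulating the modulus:
  Start with x ≡ 3 (mod 8).
  Combine with x ≡ 8 (mod 13): since gcd(8, 13) = 1, we get a unique residue mod 104.
    Write x = 3 + 8·t and substitute into x ≡ 8 (mod 13): 8·t ≡ 8 − 3 = 5 (mod 13).
    The inverse of 8 mod 13 is 5 (since 8·5 = 40 = 3·13 + 1), so t ≡ 5·5 = 25 ≡ 12 (mod 13).
    Then x = 3 + 8·12 = 99, valid modulo lcm(8, 13) = 104: x ≡ 99 (mod 104).
  Combine with x ≡ 0 (mod 3): since gcd(104, 3) = 1, we get a unique residue mod 312.
    Write x = 99 + 104·t and substitute into x ≡ 0 (mod 3): 104·t ≡ 0 − 99 = -99 (mod 3).
    Reduce coefficients mod 3: 2·t ≡ 0 (mod 3).
    The inverse of 2 mod 3 is 2 (since 2·2 = 4 = 1·3 + 1), so t ≡ 2·0 = 0 ≡ 0 (mod 3).
    Then x = 99 + 104·0 = 99, valid modulo lcm(104, 3) = 312: x ≡ 99 (mod 312).
Verify: 99 mod 8 = 3 ✓, 99 mod 13 = 8 ✓, 99 mod 3 = 0 ✓.

x ≡ 99 (mod 312).


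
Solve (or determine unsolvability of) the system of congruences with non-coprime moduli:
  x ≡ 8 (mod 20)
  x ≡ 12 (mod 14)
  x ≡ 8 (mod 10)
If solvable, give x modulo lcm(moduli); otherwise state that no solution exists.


Moduli 20, 14, 10 are not pairwise coprime, so CRT works modulo lcm(m_i) when all pairwise compatibility conditions hold.
Pairwise compatibility: gcd(m_i, m_j) must divide a_i - a_j for every pair.
Merge one congruence at a time:
  Start: x ≡ 8 (mod 20).
  Combine with x ≡ 12 (mod 14): gcd(20, 14) = 2; 12 - 8 = 4, which IS divisible by 2, so compatible.
    Write x = 8 + 20·t and substitute into x ≡ 12 (mod 14): 20·t ≡ 12 − 8 = 4 (mod 14).
    Divide the congruence (and modulus) by g = 2: 10·t ≡ 2 (mod 7).
    Reduce coefficients mod 7: 3·t ≡ 2 (mod 7).
    The inverse of 3 mod 7 is 5 (since 3·5 = 15 = 2·7 + 1), so t ≡ 5·2 = 10 ≡ 3 (mod 7).
    Then x = 8 + 20·3 = 68, valid modulo lcm(20, 14) = 140: x ≡ 68 (mod 140).
  Combine with x ≡ 8 (mod 10): gcd(140, 10) = 10; 8 - 68 = -60, which IS divisible by 10, so compatible.
    Write x = 68 + 140·t and substitute into x ≡ 8 (mod 10): 140·t ≡ 8 − 68 = -60 (mod 10).
    Divide the congruence (and modulus) by g = 10: 14·t ≡ -6 (mod 1).
    Modulo 1 every t works; take t = 0.
    Then x = 68 + 140·0 = 68, valid modulo lcm(140, 10) = 140: x ≡ 68 (mod 140).
Verify: 68 mod 20 = 8, 68 mod 14 = 12, 68 mod 10 = 8.

x ≡ 68 (mod 140).


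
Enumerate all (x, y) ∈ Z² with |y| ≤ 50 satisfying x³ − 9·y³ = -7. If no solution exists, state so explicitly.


The equation is x³ - 9y³ = -7. For fixed y, x³ = 9·y³ − 7, so a solution requires the RHS to be a perfect cube.
Strategy: iterate y from -50 to 50, compute RHS = 9·y³ − 7, and check whether it is a (positive or negative) perfect cube.
Check small values of y:
  y = 0: RHS = -7 is not a perfect cube.
  y = 1: RHS = 2 is not a perfect cube.
  y = -1: RHS = -16 is not a perfect cube.
  y = 2: RHS = 65 is not a perfect cube.
  y = -2: RHS = -79 is not a perfect cube.
  y = 3: RHS = 236 is not a perfect cube.
  y = -3: RHS = -250 is not a perfect cube.
Continuing the search up to |y| = 50 finds no solutions either.
No (x, y) in the scanned range satisfies the equation.

No integer solutions with |y| ≤ 50.


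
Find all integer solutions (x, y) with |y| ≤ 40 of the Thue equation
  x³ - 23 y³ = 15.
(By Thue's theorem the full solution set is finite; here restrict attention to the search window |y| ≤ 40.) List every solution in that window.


The equation is x³ - 23y³ = 15. For fixed y, x³ = 23·y³ + 15, so a solution requires the RHS to be a perfect cube.
Strategy: iterate y from -40 to 40, compute RHS = 23·y³ + 15, and check whether it is a (positive or negative) perfect cube.
Check small values of y:
  y = 0: RHS = 15 is not a perfect cube.
  y = 1: RHS = 38 is not a perfect cube.
  y = -1: RHS = -8 = (-2)³ ⇒ x = -2 works.
  y = 2: RHS = 199 is not a perfect cube.
  y = -2: RHS = -169 is not a perfect cube.
  y = 3: RHS = 636 is not a perfect cube.
  y = -3: RHS = -606 is not a perfect cube.
Continuing the search up to |y| = 40 finds no further solutions beyond those listed.
Collected solutions: (-2, -1).

Solutions (with |y| ≤ 40): (-2, -1).


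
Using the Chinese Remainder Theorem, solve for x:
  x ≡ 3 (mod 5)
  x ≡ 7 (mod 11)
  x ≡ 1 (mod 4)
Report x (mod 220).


Moduli 5, 11, 4 are pairwise coprime; by CRT there is a unique solution modulo M = 5 · 11 · 4 = 220.
Solve pairwise, accumulating the modulus:
  Start with x ≡ 3 (mod 5).
  Combine with x ≡ 7 (mod 11): since gcd(5, 11) = 1, we get a unique residue mod 55.
    Write x = 3 + 5·t and substitute into x ≡ 7 (mod 11): 5·t ≡ 7 − 3 = 4 (mod 11).
    The inverse of 5 mod 11 is 9 (since 5·9 = 45 = 4·11 + 1), so t ≡ 9·4 = 36 ≡ 3 (mod 11).
    Then x = 3 + 5·3 = 18, valid modulo lcm(5, 11) = 55: x ≡ 18 (mod 55).
  Combine with x ≡ 1 (mod 4): since gcd(55, 4) = 1, we get a unique residue mod 220.
    Write x = 18 + 55·t and substitute into x ≡ 1 (mod 4): 55·t ≡ 1 − 18 = -17 (mod 4).
    Reduce coefficients mod 4: 3·t ≡ 3 (mod 4).
    The inverse of 3 mod 4 is 3 (since 3·3 = 9 = 2·4 + 1), so t ≡ 3·3 = 9 ≡ 1 (mod 4).
    Then x = 18 + 55·1 = 73, valid modulo lcm(55, 4) = 220: x ≡ 73 (mod 220).
Verify: 73 mod 5 = 3 ✓, 73 mod 11 = 7 ✓, 73 mod 4 = 1 ✓.

x ≡ 73 (mod 220).


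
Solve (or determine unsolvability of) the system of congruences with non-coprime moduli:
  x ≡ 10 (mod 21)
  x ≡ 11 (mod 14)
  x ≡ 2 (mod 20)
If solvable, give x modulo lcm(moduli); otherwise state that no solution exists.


Moduli 21, 14, 20 are not pairwise coprime, so CRT works modulo lcm(m_i) when all pairwise compatibility conditions hold.
Pairwise compatibility: gcd(m_i, m_j) must divide a_i - a_j for every pair.
Merge one congruence at a time:
  Start: x ≡ 10 (mod 21).
  Combine with x ≡ 11 (mod 14): gcd(21, 14) = 7, and 11 - 10 = 1 is NOT divisible by 7.
    ⇒ system is inconsistent (no integer solution).

No solution (the system is inconsistent).


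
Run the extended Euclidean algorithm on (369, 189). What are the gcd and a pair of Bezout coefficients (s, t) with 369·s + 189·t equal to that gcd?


Euclidean algorithm on (369, 189) — divide until remainder is 0:
  369 = 1 · 189 + 180
  189 = 1 · 180 + 9
  180 = 20 · 9 + 0
gcd(369, 189) = 9.
Track Bezout coefficients alongside the remainders: start with r₀ = 369 = a·1 + b·0 (s = 1, t = 0) and r₁ = 189 = a·0 + b·1 (s = 0, t = 1); each new remainder r_{k+1} = r_{k-1} − q_k·r_k inherits s_{k+1} = s_{k-1} − q_k·s_k, t_{k+1} = t_{k-1} − q_k·t_k, so r_k = a·s_k + b·t_k at every step:
  q = 1: r = 180, s = 1 − 1·0 = 1, t = 0 − 1·1 = -1  (check: 369·1 + 189·(-1) = 180)
  q = 1: r = 9, s = 0 − 1·1 = -1, t = 1 − 1·(-1) = 2  (check: 369·(-1) + 189·2 = 9)
The row with r = 9 (the gcd) gives the Bezout coefficients s = -1, t = 2.
Result: 369 · (-1) + 189 · (2) = 9.

gcd(369, 189) = 9; s = -1, t = 2 (check: 369·(-1) + 189·2 = 9).


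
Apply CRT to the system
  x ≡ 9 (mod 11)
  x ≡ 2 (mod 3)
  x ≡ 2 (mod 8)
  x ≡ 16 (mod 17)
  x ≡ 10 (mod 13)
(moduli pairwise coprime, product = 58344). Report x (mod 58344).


Product of moduli M = 11 · 3 · 8 · 17 · 13 = 58344.
Merge one congruence at a time:
  Start: x ≡ 9 (mod 11).
  Combine with x ≡ 2 (mod 3); new modulus lcm = 33.
    Write x = 9 + 11·t and substitute into x ≡ 2 (mod 3): 11·t ≡ 2 − 9 = -7 (mod 3).
    Reduce coefficients mod 3: 2·t ≡ 2 (mod 3).
    The inverse of 2 mod 3 is 2 (since 2·2 = 4 = 1·3 + 1), so t ≡ 2·2 = 4 ≡ 1 (mod 3).
    Then x = 9 + 11·1 = 20, valid modulo lcm(11, 3) = 33: x ≡ 20 (mod 33).
  Combine with x ≡ 2 (mod 8); new modulus lcm = 264.
    Write x = 20 + 33·t and substitute into x ≡ 2 (mod 8): 33·t ≡ 2 − 20 = -18 (mod 8).
    Reduce coefficients mod 8: 1·t ≡ 6 (mod 8).
    So t ≡ 6 (mod 8).
    Then x = 20 + 33·6 = 218, valid modulo lcm(33, 8) = 264: x ≡ 218 (mod 264).
  Combine with x ≡ 16 (mod 17); new modulus lcm = 4488.
    Write x = 218 + 264·t and substitute into x ≡ 16 (mod 17): 264·t ≡ 16 − 218 = -202 (mod 17).
    Reduce coefficients mod 17: 9·t ≡ 2 (mod 17).
    The inverse of 9 mod 17 is 2 (since 9·2 = 18 = 1·17 + 1), so t ≡ 2·2 = 4 ≡ 4 (mod 17).
    Then x = 218 + 264·4 = 1274, valid modulo lcm(264, 17) = 4488: x ≡ 1274 (mod 4488).
  Combine with x ≡ 10 (mod 13); new modulus lcm = 58344.
    Write x = 1274 + 4488·t and substitute into x ≡ 10 (mod 13): 4488·t ≡ 10 − 1274 = -1264 (mod 13).
    Reduce coefficients mod 13: 3·t ≡ 10 (mod 13).
    The inverse of 3 mod 13 is 9 (since 3·9 = 27 = 2·13 + 1), so t ≡ 9·10 = 90 ≡ 12 (mod 13).
    Then x = 1274 + 4488·12 = 55130, valid modulo lcm(4488, 13) = 58344: x ≡ 55130 (mod 58344).
Verify against each original: 55130 mod 11 = 9, 55130 mod 3 = 2, 55130 mod 8 = 2, 55130 mod 17 = 16, 55130 mod 13 = 10.

x ≡ 55130 (mod 58344).


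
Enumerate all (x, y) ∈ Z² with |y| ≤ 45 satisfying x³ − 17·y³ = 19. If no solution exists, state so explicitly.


The equation is x³ - 17y³ = 19. For fixed y, x³ = 17·y³ + 19, so a solution requires the RHS to be a perfect cube.
Strategy: iterate y from -45 to 45, compute RHS = 17·y³ + 19, and check whether it is a (positive or negative) perfect cube.
Check small values of y:
  y = 0: RHS = 19 is not a perfect cube.
  y = 1: RHS = 36 is not a perfect cube.
  y = -1: RHS = 2 is not a perfect cube.
  y = 2: RHS = 155 is not a perfect cube.
  y = -2: RHS = -117 is not a perfect cube.
  y = 3: RHS = 478 is not a perfect cube.
  y = -3: RHS = -440 is not a perfect cube.
Continuing the search up to |y| = 45 finds no solutions either.
No (x, y) in the scanned range satisfies the equation.

No integer solutions with |y| ≤ 45.


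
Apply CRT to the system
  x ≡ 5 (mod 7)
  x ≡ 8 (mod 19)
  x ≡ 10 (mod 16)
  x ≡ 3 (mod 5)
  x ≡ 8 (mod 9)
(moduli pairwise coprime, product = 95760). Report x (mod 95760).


Product of moduli M = 7 · 19 · 16 · 5 · 9 = 95760.
Merge one congruence at a time:
  Start: x ≡ 5 (mod 7).
  Combine with x ≡ 8 (mod 19); new modulus lcm = 133.
    Write x = 5 + 7·t and substitute into x ≡ 8 (mod 19): 7·t ≡ 8 − 5 = 3 (mod 19).
    The inverse of 7 mod 19 is 11 (since 7·11 = 77 = 4·19 + 1), so t ≡ 11·3 = 33 ≡ 14 (mod 19).
    Then x = 5 + 7·14 = 103, valid modulo lcm(7, 19) = 133: x ≡ 103 (mod 133).
  Combine with x ≡ 10 (mod 16); new modulus lcm = 2128.
    Write x = 103 + 133·t and substitute into x ≡ 10 (mod 16): 133·t ≡ 10 − 103 = -93 (mod 16).
    Reduce coefficients mod 16: 5·t ≡ 3 (mod 16).
    The inverse of 5 mod 16 is 13 (since 5·13 = 65 = 4·16 + 1), so t ≡ 13·3 = 39 ≡ 7 (mod 16).
    Then x = 103 + 133·7 = 1034, valid modulo lcm(133, 16) = 2128: x ≡ 1034 (mod 2128).
  Combine with x ≡ 3 (mod 5); new modulus lcm = 10640.
    Write x = 1034 + 2128·t and substitute into x ≡ 3 (mod 5): 2128·t ≡ 3 − 1034 = -1031 (mod 5).
    Reduce coefficients mod 5: 3·t ≡ 4 (mod 5).
    The inverse of 3 mod 5 is 2 (since 3·2 = 6 = 1·5 + 1), so t ≡ 2·4 = 8 ≡ 3 (mod 5).
    Then x = 1034 + 2128·3 = 7418, valid modulo lcm(2128, 5) = 10640: x ≡ 7418 (mod 10640).
  Combine with x ≡ 8 (mod 9); new modulus lcm = 95760.
    Write x = 7418 + 10640·t and substitute into x ≡ 8 (mod 9): 10640·t ≡ 8 − 7418 = -7410 (mod 9).
    Reduce coefficients mod 9: 2·t ≡ 6 (mod 9).
    The inverse of 2 mod 9 is 5 (since 2·5 = 10 = 1·9 + 1), so t ≡ 5·6 = 30 ≡ 3 (mod 9).
    Then x = 7418 + 10640·3 = 39338, valid modulo lcm(10640, 9) = 95760: x ≡ 39338 (mod 95760).
Verify against each original: 39338 mod 7 = 5, 39338 mod 19 = 8, 39338 mod 16 = 10, 39338 mod 5 = 3, 39338 mod 9 = 8.

x ≡ 39338 (mod 95760).


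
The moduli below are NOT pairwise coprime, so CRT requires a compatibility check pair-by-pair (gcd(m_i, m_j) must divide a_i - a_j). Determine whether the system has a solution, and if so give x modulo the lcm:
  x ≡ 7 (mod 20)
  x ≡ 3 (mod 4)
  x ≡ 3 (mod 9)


Moduli 20, 4, 9 are not pairwise coprime, so CRT works modulo lcm(m_i) when all pairwise compatibility conditions hold.
Pairwise compatibility: gcd(m_i, m_j) must divide a_i - a_j for every pair.
Merge one congruence at a time:
  Start: x ≡ 7 (mod 20).
  Combine with x ≡ 3 (mod 4): gcd(20, 4) = 4; 3 - 7 = -4, which IS divisible by 4, so compatible.
    Write x = 7 + 20·t and substitute into x ≡ 3 (mod 4): 20·t ≡ 3 − 7 = -4 (mod 4).
    Divide the congruence (and modulus) by g = 4: 5·t ≡ -1 (mod 1).
    Modulo 1 every t works; take t = 0.
    Then x = 7 + 20·0 = 7, valid modulo lcm(20, 4) = 20: x ≡ 7 (mod 20).
  Combine with x ≡ 3 (mod 9): gcd(20, 9) = 1; 3 - 7 = -4, which IS divisible by 1, so compatible.
    Write x = 7 + 20·t and substitute into x ≡ 3 (mod 9): 20·t ≡ 3 − 7 = -4 (mod 9).
    Reduce coefficients mod 9: 2·t ≡ 5 (mod 9).
    The inverse of 2 mod 9 is 5 (since 2·5 = 10 = 1·9 + 1), so t ≡ 5·5 = 25 ≡ 7 (mod 9).
    Then x = 7 + 20·7 = 147, valid modulo lcm(20, 9) = 180: x ≡ 147 (mod 180).
Verify: 147 mod 20 = 7, 147 mod 4 = 3, 147 mod 9 = 3.

x ≡ 147 (mod 180).


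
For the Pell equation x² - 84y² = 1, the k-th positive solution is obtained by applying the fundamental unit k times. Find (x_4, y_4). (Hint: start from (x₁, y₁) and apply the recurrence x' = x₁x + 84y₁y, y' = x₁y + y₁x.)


Step 1: Find the fundamental solution (x₁, y₁) of x² - 84y² = 1.
  Expand √84 as a continued fraction. a₀ = ⌊√84⌋ = 9; iterate m_{k+1} = d_k·a_k − m_k, d_{k+1} = (84 − m_{k+1}²)/d_k, a_{k+1} = ⌊(a₀ + m_{k+1})/d_{k+1}⌋ (starting m₀ = 0, d₀ = 1), with convergents p_k = a_k·p_{k-1} + p_{k-2}, q_k = a_k·q_{k-1} + q_{k-2} (p₋₁ = 1, q₋₁ = 0):
  k = 0: a₀ = 9; p₀/q₀ = 9/1; p₀² − 84·q₀² = 81 − 84 = -3.
  k = 1: m = 9, d = 3, a = ⌊(9 + 9)/3⌋ = 6; p/q = (6·9 + 1)/(6·1 + 0) = 55/6; p² − 84·q² = 3025 − 3024 = 1.
  The first convergent with p² − 84·q² = 1 gives the fundamental solution (x₁, y₁) = (55, 6).
Step 2: Apply the recurrence (x_{n+1}, y_{n+1}) = (x₁x_n + 84y₁y_n, x₁y_n + y₁x_n) repeatedly.
  From (x_1, y_1) = (55, 6): x_2 = 55·55 + 84·6·6 = 6049; y_2 = 55·6 + 6·55 = 660.
  From (x_2, y_2) = (6049, 660): x_3 = 55·6049 + 84·6·660 = 665335; y_3 = 55·660 + 6·6049 = 72594.
  From (x_3, y_3) = (665335, 72594): x_4 = 55·665335 + 84·6·72594 = 73180801; y_4 = 55·72594 + 6·665335 = 7984680.
Step 3: Verify x_4² - 84·y_4² = 5355429635001601 - 5355429635001600 = 1 (should be 1). ✓

(x_1, y_1) = (55, 6); (x_4, y_4) = (73180801, 7984680).


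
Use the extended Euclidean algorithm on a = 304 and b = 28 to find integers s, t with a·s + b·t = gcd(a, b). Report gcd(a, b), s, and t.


Euclidean algorithm on (304, 28) — divide until remainder is 0:
  304 = 10 · 28 + 24
  28 = 1 · 24 + 4
  24 = 6 · 4 + 0
gcd(304, 28) = 4.
Track Bezout coefficients alongside the remainders: start with r₀ = 304 = a·1 + b·0 (s = 1, t = 0) and r₁ = 28 = a·0 + b·1 (s = 0, t = 1); each new remainder r_{k+1} = r_{k-1} − q_k·r_k inherits s_{k+1} = s_{k-1} − q_k·s_k, t_{k+1} = t_{k-1} − q_k·t_k, so r_k = a·s_k + b·t_k at every step:
  q = 10: r = 24, s = 1 − 10·0 = 1, t = 0 − 10·1 = -10  (check: 304·1 + 28·(-10) = 24)
  q = 1: r = 4, s = 0 − 1·1 = -1, t = 1 − 1·(-10) = 11  (check: 304·(-1) + 28·11 = 4)
The row with r = 4 (the gcd) gives the Bezout coefficients s = -1, t = 11.
Result: 304 · (-1) + 28 · (11) = 4.

gcd(304, 28) = 4; s = -1, t = 11 (check: 304·(-1) + 28·11 = 4).


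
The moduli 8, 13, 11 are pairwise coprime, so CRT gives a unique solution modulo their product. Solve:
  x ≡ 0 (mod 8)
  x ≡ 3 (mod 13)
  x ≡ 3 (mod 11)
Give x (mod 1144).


Moduli 8, 13, 11 are pairwise coprime; by CRT there is a unique solution modulo M = 8 · 13 · 11 = 1144.
Solve pairwise, accumulating the modulus:
  Start with x ≡ 0 (mod 8).
  Combine with x ≡ 3 (mod 13): since gcd(8, 13) = 1, we get a unique residue mod 104.
    Write x = 0 + 8·t and substitute into x ≡ 3 (mod 13): 8·t ≡ 3 − 0 = 3 (mod 13).
    The inverse of 8 mod 13 is 5 (since 8·5 = 40 = 3·13 + 1), so t ≡ 5·3 = 15 ≡ 2 (mod 13).
    Then x = 0 + 8·2 = 16, valid modulo lcm(8, 13) = 104: x ≡ 16 (mod 104).
  Combine with x ≡ 3 (mod 11): since gcd(104, 11) = 1, we get a unique residue mod 1144.
    Write x = 16 + 104·t and substitute into x ≡ 3 (mod 11): 104·t ≡ 3 − 16 = -13 (mod 11).
    Reduce coefficients mod 11: 5·t ≡ 9 (mod 11).
    The inverse of 5 mod 11 is 9 (since 5·9 = 45 = 4·11 + 1), so t ≡ 9·9 = 81 ≡ 4 (mod 11).
    Then x = 16 + 104·4 = 432, valid modulo lcm(104, 11) = 1144: x ≡ 432 (mod 1144).
Verify: 432 mod 8 = 0 ✓, 432 mod 13 = 3 ✓, 432 mod 11 = 3 ✓.

x ≡ 432 (mod 1144).


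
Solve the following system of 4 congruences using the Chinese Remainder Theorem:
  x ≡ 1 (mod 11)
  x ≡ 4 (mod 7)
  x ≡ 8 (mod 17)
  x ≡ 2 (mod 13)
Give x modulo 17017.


Product of moduli M = 11 · 7 · 17 · 13 = 17017.
Merge one congruence at a time:
  Start: x ≡ 1 (mod 11).
  Combine with x ≡ 4 (mod 7); new modulus lcm = 77.
    Write x = 1 + 11·t and substitute into x ≡ 4 (mod 7): 11·t ≡ 4 − 1 = 3 (mod 7).
    Reduce coefficients mod 7: 4·t ≡ 3 (mod 7).
    The inverse of 4 mod 7 is 2 (since 4·2 = 8 = 1·7 + 1), so t ≡ 2·3 = 6 ≡ 6 (mod 7).
    Then x = 1 + 11·6 = 67, valid modulo lcm(11, 7) = 77: x ≡ 67 (mod 77).
  Combine with x ≡ 8 (mod 17); new modulus lcm = 1309.
    Write x = 67 + 77·t and substitute into x ≡ 8 (mod 17): 77·t ≡ 8 − 67 = -59 (mod 17).
    Reduce coefficients mod 17: 9·t ≡ 9 (mod 17).
    The inverse of 9 mod 17 is 2 (since 9·2 = 18 = 1·17 + 1), so t ≡ 2·9 = 18 ≡ 1 (mod 17).
    Then x = 67 + 77·1 = 144, valid modulo lcm(77, 17) = 1309: x ≡ 144 (mod 1309).
  Combine with x ≡ 2 (mod 13); new modulus lcm = 17017.
    Write x = 144 + 1309·t and substitute into x ≡ 2 (mod 13): 1309·t ≡ 2 − 144 = -142 (mod 13).
    Reduce coefficients mod 13: 9·t ≡ 1 (mod 13).
    The inverse of 9 mod 13 is 3 (since 9·3 = 27 = 2·13 + 1), so t ≡ 3·1 = 3 ≡ 3 (mod 13).
    Then x = 144 + 1309·3 = 4071, valid modulo lcm(1309, 13) = 17017: x ≡ 4071 (mod 17017).
Verify against each original: 4071 mod 11 = 1, 4071 mod 7 = 4, 4071 mod 17 = 8, 4071 mod 13 = 2.

x ≡ 4071 (mod 17017).


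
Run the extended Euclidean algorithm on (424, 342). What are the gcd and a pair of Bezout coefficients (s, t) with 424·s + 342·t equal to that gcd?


Euclidean algorithm on (424, 342) — divide until remainder is 0:
  424 = 1 · 342 + 82
  342 = 4 · 82 + 14
  82 = 5 · 14 + 12
  14 = 1 · 12 + 2
  12 = 6 · 2 + 0
gcd(424, 342) = 2.
Track Bezout coefficients alongside the remainders: start with r₀ = 424 = a·1 + b·0 (s = 1, t = 0) and r₁ = 342 = a·0 + b·1 (s = 0, t = 1); each new remainder r_{k+1} = r_{k-1} − q_k·r_k inherits s_{k+1} = s_{k-1} − q_k·s_k, t_{k+1} = t_{k-1} − q_k·t_k, so r_k = a·s_k + b·t_k at every step:
  q = 1: r = 82, s = 1 − 1·0 = 1, t = 0 − 1·1 = -1  (check: 424·1 + 342·(-1) = 82)
  q = 4: r = 14, s = 0 − 4·1 = -4, t = 1 − 4·(-1) = 5  (check: 424·(-4) + 342·5 = 14)
  q = 5: r = 12, s = 1 − 5·(-4) = 21, t = -1 − 5·5 = -26  (check: 424·21 + 342·(-26) = 12)
  q = 1: r = 2, s = -4 − 1·21 = -25, t = 5 − 1·(-26) = 31  (check: 424·(-25) + 342·31 = 2)
The row with r = 2 (the gcd) gives the Bezout coefficients s = -25, t = 31.
Result: 424 · (-25) + 342 · (31) = 2.

gcd(424, 342) = 2; s = -25, t = 31 (check: 424·(-25) + 342·31 = 2).


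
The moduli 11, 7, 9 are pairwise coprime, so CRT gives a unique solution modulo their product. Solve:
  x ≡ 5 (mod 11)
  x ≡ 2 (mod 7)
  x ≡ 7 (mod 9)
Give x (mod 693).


Moduli 11, 7, 9 are pairwise coprime; by CRT there is a unique solution modulo M = 11 · 7 · 9 = 693.
Solve pairwise, accumulating the modulus:
  Start with x ≡ 5 (mod 11).
  Combine with x ≡ 2 (mod 7): since gcd(11, 7) = 1, we get a unique residue mod 77.
    Write x = 5 + 11·t and substitute into x ≡ 2 (mod 7): 11·t ≡ 2 − 5 = -3 (mod 7).
    Reduce coefficients mod 7: 4·t ≡ 4 (mod 7).
    The inverse of 4 mod 7 is 2 (since 4·2 = 8 = 1·7 + 1), so t ≡ 2·4 = 8 ≡ 1 (mod 7).
    Then x = 5 + 11·1 = 16, valid modulo lcm(11, 7) = 77: x ≡ 16 (mod 77).
  Combine with x ≡ 7 (mod 9): since gcd(77, 9) = 1, we get a unique residue mod 693.
    Write x = 16 + 77·t and substitute into x ≡ 7 (mod 9): 77·t ≡ 7 − 16 = -9 (mod 9).
    Reduce coefficients mod 9: 5·t ≡ 0 (mod 9).
    The inverse of 5 mod 9 is 2 (since 5·2 = 10 = 1·9 + 1), so t ≡ 2·0 = 0 ≡ 0 (mod 9).
    Then x = 16 + 77·0 = 16, valid modulo lcm(77, 9) = 693: x ≡ 16 (mod 693).
Verify: 16 mod 11 = 5 ✓, 16 mod 7 = 2 ✓, 16 mod 9 = 7 ✓.

x ≡ 16 (mod 693).


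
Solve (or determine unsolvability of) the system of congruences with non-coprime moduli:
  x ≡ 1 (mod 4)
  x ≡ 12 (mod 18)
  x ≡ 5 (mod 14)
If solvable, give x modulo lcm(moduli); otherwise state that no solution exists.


Moduli 4, 18, 14 are not pairwise coprime, so CRT works modulo lcm(m_i) when all pairwise compatibility conditions hold.
Pairwise compatibility: gcd(m_i, m_j) must divide a_i - a_j for every pair.
Merge one congruence at a time:
  Start: x ≡ 1 (mod 4).
  Combine with x ≡ 12 (mod 18): gcd(4, 18) = 2, and 12 - 1 = 11 is NOT divisible by 2.
    ⇒ system is inconsistent (no integer solution).

No solution (the system is inconsistent).


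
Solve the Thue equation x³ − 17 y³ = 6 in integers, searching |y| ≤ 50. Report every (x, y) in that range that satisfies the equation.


The equation is x³ - 17y³ = 6. For fixed y, x³ = 17·y³ + 6, so a solution requires the RHS to be a perfect cube.
Strategy: iterate y from -50 to 50, compute RHS = 17·y³ + 6, and check whether it is a (positive or negative) perfect cube.
Check small values of y:
  y = 0: RHS = 6 is not a perfect cube.
  y = 1: RHS = 23 is not a perfect cube.
  y = -1: RHS = -11 is not a perfect cube.
  y = 2: RHS = 142 is not a perfect cube.
  y = -2: RHS = -130 is not a perfect cube.
  y = 3: RHS = 465 is not a perfect cube.
  y = -3: RHS = -453 is not a perfect cube.
Continuing the search up to |y| = 50 finds no solutions either.
No (x, y) in the scanned range satisfies the equation.

No integer solutions with |y| ≤ 50.


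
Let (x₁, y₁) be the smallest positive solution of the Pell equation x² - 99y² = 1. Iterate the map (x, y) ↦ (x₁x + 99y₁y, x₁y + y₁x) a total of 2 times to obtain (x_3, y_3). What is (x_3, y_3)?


Step 1: Find the fundamental solution (x₁, y₁) of x² - 99y² = 1.
  Expand √99 as a continued fraction. a₀ = ⌊√99⌋ = 9; iterate m_{k+1} = d_k·a_k − m_k, d_{k+1} = (99 − m_{k+1}²)/d_k, a_{k+1} = ⌊(a₀ + m_{k+1})/d_{k+1}⌋ (starting m₀ = 0, d₀ = 1), with convergents p_k = a_k·p_{k-1} + p_{k-2}, q_k = a_k·q_{k-1} + q_{k-2} (p₋₁ = 1, q₋₁ = 0):
  k = 0: a₀ = 9; p₀/q₀ = 9/1; p₀² − 99·q₀² = 81 − 99 = -18.
  k = 1: m = 9, d = 18, a = ⌊(9 + 9)/18⌋ = 1; p/q = (1·9 + 1)/(1·1 + 0) = 10/1; p² − 99·q² = 100 − 99 = 1.
  The first convergent with p² − 99·q² = 1 gives the fundamental solution (x₁, y₁) = (10, 1).
Step 2: Apply the recurrence (x_{n+1}, y_{n+1}) = (x₁x_n + 99y₁y_n, x₁y_n + y₁x_n) repeatedly.
  From (x_1, y_1) = (10, 1): x_2 = 10·10 + 99·1·1 = 199; y_2 = 10·1 + 1·10 = 20.
  From (x_2, y_2) = (199, 20): x_3 = 10·199 + 99·1·20 = 3970; y_3 = 10·20 + 1·199 = 399.
Step 3: Verify x_3² - 99·y_3² = 15760900 - 15760899 = 1 (should be 1). ✓

(x_1, y_1) = (10, 1); (x_3, y_3) = (3970, 399).


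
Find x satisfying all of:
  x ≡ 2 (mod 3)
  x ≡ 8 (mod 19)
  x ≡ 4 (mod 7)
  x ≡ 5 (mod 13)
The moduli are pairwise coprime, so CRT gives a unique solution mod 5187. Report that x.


Product of moduli M = 3 · 19 · 7 · 13 = 5187.
Merge one congruence at a time:
  Start: x ≡ 2 (mod 3).
  Combine with x ≡ 8 (mod 19); new modulus lcm = 57.
    Write x = 2 + 3·t and substitute into x ≡ 8 (mod 19): 3·t ≡ 8 − 2 = 6 (mod 19).
    The inverse of 3 mod 19 is 13 (since 3·13 = 39 = 2·19 + 1), so t ≡ 13·6 = 78 ≡ 2 (mod 19).
    Then x = 2 + 3·2 = 8, valid modulo lcm(3, 19) = 57: x ≡ 8 (mod 57).
  Combine with x ≡ 4 (mod 7); new modulus lcm = 399.
    Write x = 8 + 57·t and substitute into x ≡ 4 (mod 7): 57·t ≡ 4 − 8 = -4 (mod 7).
    Reduce coefficients mod 7: 1·t ≡ 3 (mod 7).
    So t ≡ 3 (mod 7).
    Then x = 8 + 57·3 = 179, valid modulo lcm(57, 7) = 399: x ≡ 179 (mod 399).
  Combine with x ≡ 5 (mod 13); new modulus lcm = 5187.
    Write x = 179 + 399·t and substitute into x ≡ 5 (mod 13): 399·t ≡ 5 − 179 = -174 (mod 13).
    Reduce coefficients mod 13: 9·t ≡ 8 (mod 13).
    The inverse of 9 mod 13 is 3 (since 9·3 = 27 = 2·13 + 1), so t ≡ 3·8 = 24 ≡ 11 (mod 13).
    Then x = 179 + 399·11 = 4568, valid modulo lcm(399, 13) = 5187: x ≡ 4568 (mod 5187).
Verify against each original: 4568 mod 3 = 2, 4568 mod 19 = 8, 4568 mod 7 = 4, 4568 mod 13 = 5.

x ≡ 4568 (mod 5187).


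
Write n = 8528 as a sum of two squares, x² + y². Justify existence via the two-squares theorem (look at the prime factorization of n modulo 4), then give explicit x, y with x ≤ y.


Step 1: Factor n = 8528 = 2^4 · 13 · 41.
Step 2: Check the mod-4 condition on each prime factor: 2 = 2 (special); 13 ≡ 1 (mod 4), exponent 1; 41 ≡ 1 (mod 4), exponent 1.
All primes ≡ 3 (mod 4) appear to even exponent (or don't appear), so by the two-squares theorem n IS expressible as a sum of two squares.
Step 3: Build a representation. Group n = k² · m with k = 4 and m = 13 · 41 = 533 (a product of primes ≡ 1 (mod 4)); a representation of m scales to one of n via (k·x)² + (k·y)² = k²(x² + y²). Each prime p ≡ 1 (mod 4) is itself a sum of two squares; find a² by testing p − a² for a perfect square:
  13: 13 − 1² = 12, 13 − 2² = 9 = 3² ⇒ 13 = 2² + 3².
  41: 41 − 1² = 40, 41 − 2² = 37, 41 − 3² = 32, 41 − 4² = 25 = 5² ⇒ 41 = 4² + 5².
  Combine using the Brahmagupta–Fibonacci identity (a² + b²)(c² + d²) = (ac − bd)² + (ad + bc)² = (ac + bd)² + (ad − bc)²:
  13 · 41 = 533: from (2² + 3²)(4² + 5²), take (2·4 − 3·5, 2·5 + 3·4) = (8 − 15, 10 + 12) = (-7, 22); dropping signs (only squares matter) gives (7, 22); check 7² + 22² = 49 + 484 = 533 ✓.
  Scale by k = 4: (4·7, 4·22) = (28, 88).
Step 4: Order so x ≤ y and verify: 28² + 88² = 784 + 7744 = 8528 = n. ✓

n = 8528 = 28² + 88² (one valid representation with x ≤ y).


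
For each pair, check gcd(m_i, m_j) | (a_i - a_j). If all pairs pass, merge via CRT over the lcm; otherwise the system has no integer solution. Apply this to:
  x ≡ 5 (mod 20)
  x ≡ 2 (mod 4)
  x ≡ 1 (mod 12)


Moduli 20, 4, 12 are not pairwise coprime, so CRT works modulo lcm(m_i) when all pairwise compatibility conditions hold.
Pairwise compatibility: gcd(m_i, m_j) must divide a_i - a_j for every pair.
Merge one congruence at a time:
  Start: x ≡ 5 (mod 20).
  Combine with x ≡ 2 (mod 4): gcd(20, 4) = 4, and 2 - 5 = -3 is NOT divisible by 4.
    ⇒ system is inconsistent (no integer solution).

No solution (the system is inconsistent).


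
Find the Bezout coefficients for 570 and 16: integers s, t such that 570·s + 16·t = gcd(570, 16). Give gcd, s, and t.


Euclidean algorithm on (570, 16) — divide until remainder is 0:
  570 = 35 · 16 + 10
  16 = 1 · 10 + 6
  10 = 1 · 6 + 4
  6 = 1 · 4 + 2
  4 = 2 · 2 + 0
gcd(570, 16) = 2.
Track Bezout coefficients alongside the remainders: start with r₀ = 570 = a·1 + b·0 (s = 1, t = 0) and r₁ = 16 = a·0 + b·1 (s = 0, t = 1); each new remainder r_{k+1} = r_{k-1} − q_k·r_k inherits s_{k+1} = s_{k-1} − q_k·s_k, t_{k+1} = t_{k-1} − q_k·t_k, so r_k = a·s_k + b·t_k at every step:
  q = 35: r = 10, s = 1 − 35·0 = 1, t = 0 − 35·1 = -35  (check: 570·1 + 16·(-35) = 10)
  q = 1: r = 6, s = 0 − 1·1 = -1, t = 1 − 1·(-35) = 36  (check: 570·(-1) + 16·36 = 6)
  q = 1: r = 4, s = 1 − 1·(-1) = 2, t = -35 − 1·36 = -71  (check: 570·2 + 16·(-71) = 4)
  q = 1: r = 2, s = -1 − 1·2 = -3, t = 36 − 1·(-71) = 107  (check: 570·(-3) + 16·107 = 2)
The row with r = 2 (the gcd) gives the Bezout coefficients s = -3, t = 107.
Result: 570 · (-3) + 16 · (107) = 2.

gcd(570, 16) = 2; s = -3, t = 107 (check: 570·(-3) + 16·107 = 2).


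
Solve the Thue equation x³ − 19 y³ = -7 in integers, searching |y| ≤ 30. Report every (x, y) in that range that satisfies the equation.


The equation is x³ - 19y³ = -7. For fixed y, x³ = 19·y³ − 7, so a solution requires the RHS to be a perfect cube.
Strategy: iterate y from -30 to 30, compute RHS = 19·y³ − 7, and check whether it is a (positive or negative) perfect cube.
Check small values of y:
  y = 0: RHS = -7 is not a perfect cube.
  y = 1: RHS = 12 is not a perfect cube.
  y = -1: RHS = -26 is not a perfect cube.
  y = 2: RHS = 145 is not a perfect cube.
  y = -2: RHS = -159 is not a perfect cube.
  y = 3: RHS = 506 is not a perfect cube.
  y = -3: RHS = -520 is not a perfect cube.
Continuing the search up to |y| = 30 finds no solutions either.
No (x, y) in the scanned range satisfies the equation.

No integer solutions with |y| ≤ 30.


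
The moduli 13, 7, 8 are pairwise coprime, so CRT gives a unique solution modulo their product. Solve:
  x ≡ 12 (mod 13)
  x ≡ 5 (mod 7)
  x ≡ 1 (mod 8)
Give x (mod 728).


Moduli 13, 7, 8 are pairwise coprime; by CRT there is a unique solution modulo M = 13 · 7 · 8 = 728.
Solve pairwise, accumulating the modulus:
  Start with x ≡ 12 (mod 13).
  Combine with x ≡ 5 (mod 7): since gcd(13, 7) = 1, we get a unique residue mod 91.
    Write x = 12 + 13·t and substitute into x ≡ 5 (mod 7): 13·t ≡ 5 − 12 = -7 (mod 7).
    Reduce coefficients mod 7: 6·t ≡ 0 (mod 7).
    The inverse of 6 mod 7 is 6 (since 6·6 = 36 = 5·7 + 1), so t ≡ 6·0 = 0 ≡ 0 (mod 7).
    Then x = 12 + 13·0 = 12, valid modulo lcm(13, 7) = 91: x ≡ 12 (mod 91).
  Combine with x ≡ 1 (mod 8): since gcd(91, 8) = 1, we get a unique residue mod 728.
    Write x = 12 + 91·t and substitute into x ≡ 1 (mod 8): 91·t ≡ 1 − 12 = -11 (mod 8).
    Reduce coefficients mod 8: 3·t ≡ 5 (mod 8).
    The inverse of 3 mod 8 is 3 (since 3·3 = 9 = 1·8 + 1), so t ≡ 3·5 = 15 ≡ 7 (mod 8).
    Then x = 12 + 91·7 = 649, valid modulo lcm(91, 8) = 728: x ≡ 649 (mod 728).
Verify: 649 mod 13 = 12 ✓, 649 mod 7 = 5 ✓, 649 mod 8 = 1 ✓.

x ≡ 649 (mod 728).


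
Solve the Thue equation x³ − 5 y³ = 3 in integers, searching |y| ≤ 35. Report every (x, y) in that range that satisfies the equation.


The equation is x³ - 5y³ = 3. For fixed y, x³ = 5·y³ + 3, so a solution requires the RHS to be a perfect cube.
Strategy: iterate y from -35 to 35, compute RHS = 5·y³ + 3, and check whether it is a (positive or negative) perfect cube.
Check small values of y:
  y = 0: RHS = 3 is not a perfect cube.
  y = 1: RHS = 8 = (2)³ ⇒ x = 2 works.
  y = -1: RHS = -2 is not a perfect cube.
  y = 2: RHS = 43 is not a perfect cube.
  y = -2: RHS = -37 is not a perfect cube.
  y = 3: RHS = 138 is not a perfect cube.
  y = -3: RHS = -132 is not a perfect cube.
Continuing the search up to |y| = 35 finds no further solutions beyond those listed.
Collected solutions: (2, 1).

Solutions (with |y| ≤ 35): (2, 1).


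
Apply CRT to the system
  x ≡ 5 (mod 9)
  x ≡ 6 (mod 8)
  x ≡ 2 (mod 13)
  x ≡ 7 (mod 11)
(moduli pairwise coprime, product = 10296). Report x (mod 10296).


Product of moduli M = 9 · 8 · 13 · 11 = 10296.
Merge one congruence at a time:
  Start: x ≡ 5 (mod 9).
  Combine with x ≡ 6 (mod 8); new modulus lcm = 72.
    Write x = 5 + 9·t and substitute into x ≡ 6 (mod 8): 9·t ≡ 6 − 5 = 1 (mod 8).
    Reduce coefficients mod 8: 1·t ≡ 1 (mod 8).
    So t ≡ 1 (mod 8).
    Then x = 5 + 9·1 = 14, valid modulo lcm(9, 8) = 72: x ≡ 14 (mod 72).
  Combine with x ≡ 2 (mod 13); new modulus lcm = 936.
    Write x = 14 + 72·t and substitute into x ≡ 2 (mod 13): 72·t ≡ 2 − 14 = -12 (mod 13).
    Reduce coefficients mod 13: 7·t ≡ 1 (mod 13).
    The inverse of 7 mod 13 is 2 (since 7·2 = 14 = 1·13 + 1), so t ≡ 2·1 = 2 ≡ 2 (mod 13).
    Then x = 14 + 72·2 = 158, valid modulo lcm(72, 13) = 936: x ≡ 158 (mod 936).
  Combine with x ≡ 7 (mod 11); new modulus lcm = 10296.
    Write x = 158 + 936·t and substitute into x ≡ 7 (mod 11): 936·t ≡ 7 − 158 = -151 (mod 11).
    Reduce coefficients mod 11: 1·t ≡ 3 (mod 11).
    So t ≡ 3 (mod 11).
    Then x = 158 + 936·3 = 2966, valid modulo lcm(936, 11) = 10296: x ≡ 2966 (mod 10296).
Verify against each original: 2966 mod 9 = 5, 2966 mod 8 = 6, 2966 mod 13 = 2, 2966 mod 11 = 7.

x ≡ 2966 (mod 10296).


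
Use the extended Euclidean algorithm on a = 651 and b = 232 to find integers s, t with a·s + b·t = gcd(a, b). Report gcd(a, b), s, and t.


Euclidean algorithm on (651, 232) — divide until remainder is 0:
  651 = 2 · 232 + 187
  232 = 1 · 187 + 45
  187 = 4 · 45 + 7
  45 = 6 · 7 + 3
  7 = 2 · 3 + 1
  3 = 3 · 1 + 0
gcd(651, 232) = 1.
Track Bezout coefficients alongside the remainders: start with r₀ = 651 = a·1 + b·0 (s = 1, t = 0) and r₁ = 232 = a·0 + b·1 (s = 0, t = 1); each new remainder r_{k+1} = r_{k-1} − q_k·r_k inherits s_{k+1} = s_{k-1} − q_k·s_k, t_{k+1} = t_{k-1} − q_k·t_k, so r_k = a·s_k + b·t_k at every step:
  q = 2: r = 187, s = 1 − 2·0 = 1, t = 0 − 2·1 = -2  (check: 651·1 + 232·(-2) = 187)
  q = 1: r = 45, s = 0 − 1·1 = -1, t = 1 − 1·(-2) = 3  (check: 651·(-1) + 232·3 = 45)
  q = 4: r = 7, s = 1 − 4·(-1) = 5, t = -2 − 4·3 = -14  (check: 651·5 + 232·(-14) = 7)
  q = 6: r = 3, s = -1 − 6·5 = -31, t = 3 − 6·(-14) = 87  (check: 651·(-31) + 232·87 = 3)
  q = 2: r = 1, s = 5 − 2·(-31) = 67, t = -14 − 2·87 = -188  (check: 651·67 + 232·(-188) = 1)
The row with r = 1 (the gcd) gives the Bezout coefficients s = 67, t = -188.
Result: 651 · (67) + 232 · (-188) = 1.

gcd(651, 232) = 1; s = 67, t = -188 (check: 651·67 + 232·(-188) = 1).


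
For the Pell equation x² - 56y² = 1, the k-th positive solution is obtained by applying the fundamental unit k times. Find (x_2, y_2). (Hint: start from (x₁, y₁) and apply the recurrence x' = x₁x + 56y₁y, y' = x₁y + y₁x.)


Step 1: Find the fundamental solution (x₁, y₁) of x² - 56y² = 1.
  Expand √56 as a continued fraction. a₀ = ⌊√56⌋ = 7; iterate m_{k+1} = d_k·a_k − m_k, d_{k+1} = (56 − m_{k+1}²)/d_k, a_{k+1} = ⌊(a₀ + m_{k+1})/d_{k+1}⌋ (starting m₀ = 0, d₀ = 1), with convergents p_k = a_k·p_{k-1} + p_{k-2}, q_k = a_k·q_{k-1} + q_{k-2} (p₋₁ = 1, q₋₁ = 0):
  k = 0: a₀ = 7; p₀/q₀ = 7/1; p₀² − 56·q₀² = 49 − 56 = -7.
  k = 1: m = 7, d = 7, a = ⌊(7 + 7)/7⌋ = 2; p/q = (2·7 + 1)/(2·1 + 0) = 15/2; p² − 56·q² = 225 − 224 = 1.
  The first convergent with p² − 56·q² = 1 gives the fundamental solution (x₁, y₁) = (15, 2).
Step 2: Apply the recurrence (x_{n+1}, y_{n+1}) = (x₁x_n + 56y₁y_n, x₁y_n + y₁x_n) repeatedly.
  From (x_1, y_1) = (15, 2): x_2 = 15·15 + 56·2·2 = 449; y_2 = 15·2 + 2·15 = 60.
Step 3: Verify x_2² - 56·y_2² = 201601 - 201600 = 1 (should be 1). ✓

(x_1, y_1) = (15, 2); (x_2, y_2) = (449, 60).


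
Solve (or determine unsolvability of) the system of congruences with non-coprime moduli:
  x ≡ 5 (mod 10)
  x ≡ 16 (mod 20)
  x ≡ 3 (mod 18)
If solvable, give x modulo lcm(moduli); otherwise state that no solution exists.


Moduli 10, 20, 18 are not pairwise coprime, so CRT works modulo lcm(m_i) when all pairwise compatibility conditions hold.
Pairwise compatibility: gcd(m_i, m_j) must divide a_i - a_j for every pair.
Merge one congruence at a time:
  Start: x ≡ 5 (mod 10).
  Combine with x ≡ 16 (mod 20): gcd(10, 20) = 10, and 16 - 5 = 11 is NOT divisible by 10.
    ⇒ system is inconsistent (no integer solution).

No solution (the system is inconsistent).
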